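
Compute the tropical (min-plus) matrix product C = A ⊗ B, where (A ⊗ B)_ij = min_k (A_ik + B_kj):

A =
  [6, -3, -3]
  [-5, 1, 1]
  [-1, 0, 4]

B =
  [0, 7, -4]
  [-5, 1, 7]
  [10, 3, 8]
A ⊗ B =
  [-8, -2, 2]
  [-5, 2, -9]
  [-5, 1, -5]

Apply the min-plus product entry-by-entry:
  C[0][0] = min over k of (A[0][0] + B[0][0] = 6 + 0 = 6, A[0][1] + B[1][0] = -3 + -5 = -8, A[0][2] + B[2][0] = -3 + 10 = 7) = -8 (attained at k = 1)
  C[0][1] = min over k of (A[0][0] + B[0][1] = 6 + 7 = 13, A[0][1] + B[1][1] = -3 + 1 = -2, A[0][2] + B[2][1] = -3 + 3 = 0) = -2 (attained at k = 1)
  C[0][2] = min over k of (A[0][0] + B[0][2] = 6 + -4 = 2, A[0][1] + B[1][2] = -3 + 7 = 4, A[0][2] + B[2][2] = -3 + 8 = 5) = 2 (attained at k = 0)
  C[1][0] = min over k of (A[1][0] + B[0][0] = -5 + 0 = -5, A[1][1] + B[1][0] = 1 + -5 = -4, A[1][2] + B[2][0] = 1 + 10 = 11) = -5 (attained at k = 0)
  C[1][1] = min over k of (A[1][0] + B[0][1] = -5 + 7 = 2, A[1][1] + B[1][1] = 1 + 1 = 2, A[1][2] + B[2][1] = 1 + 3 = 4) = 2 (attained at k = 0)
  C[1][2] = min over k of (A[1][0] + B[0][2] = -5 + -4 = -9, A[1][1] + B[1][2] = 1 + 7 = 8, A[1][2] + B[2][2] = 1 + 8 = 9) = -9 (attained at k = 0)
  C[2][0] = min over k of (A[2][0] + B[0][0] = -1 + 0 = -1, A[2][1] + B[1][0] = 0 + -5 = -5, A[2][2] + B[2][0] = 4 + 10 = 14) = -5 (attained at k = 1)
  C[2][1] = min over k of (A[2][0] + B[0][1] = -1 + 7 = 6, A[2][1] + B[1][1] = 0 + 1 = 1, A[2][2] + B[2][1] = 4 + 3 = 7) = 1 (attained at k = 1)
  C[2][2] = min over k of (A[2][0] + B[0][2] = -1 + -4 = -5, A[2][1] + B[1][2] = 0 + 7 = 7, A[2][2] + B[2][2] = 4 + 8 = 12) = -5 (attained at k = 0)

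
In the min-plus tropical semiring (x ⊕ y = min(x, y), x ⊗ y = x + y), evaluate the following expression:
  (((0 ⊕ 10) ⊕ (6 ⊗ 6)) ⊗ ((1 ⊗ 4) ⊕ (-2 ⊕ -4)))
(((0 ⊕ 10) ⊕ (6 ⊗ 6)) ⊗ ((1 ⊗ 4) ⊕ (-2 ⊕ -4))) = -4

Expand innermost to outermost. Recall ⊕ takes the minimum of its arguments and ⊗ takes their sum. Working out the expression (((0 ⊕ 10) ⊕ (6 ⊗ 6)) ⊗ ((1 ⊗ 4) ⊕ (-2 ⊕ -4))) gives -4.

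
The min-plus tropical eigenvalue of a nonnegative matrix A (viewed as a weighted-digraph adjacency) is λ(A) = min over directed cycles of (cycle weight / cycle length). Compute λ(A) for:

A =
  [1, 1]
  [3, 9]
λ(A) = 1

Enumerate directed cycles and compute their means (weight / length). Sample:
  cycle 0 → 0: weight = 1, length = 1, mean = 1/1 ≈ 1.000
  cycle 1 → 1: weight = 9, length = 1, mean = 9/1 ≈ 9.000
  cycle 0 → 1 → 0: weight = 4, length = 2, mean = 4/2 ≈ 2.000
  cycle 1 → 0 → 1: weight = 4, length = 2, mean = 4/2 ≈ 2.000
Minimum mean = 1.000, attained e.g. along the cycle 0 → 0 with weight 1 and length 1. So λ(A) = 1/1 = 1.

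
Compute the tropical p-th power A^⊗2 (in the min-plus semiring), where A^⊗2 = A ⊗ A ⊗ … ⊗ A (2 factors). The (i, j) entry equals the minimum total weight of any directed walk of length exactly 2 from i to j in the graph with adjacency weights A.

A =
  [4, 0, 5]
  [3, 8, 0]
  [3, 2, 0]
A^⊗2 =
  [3, 4, 0]
  [3, 2, 0]
  [3, 2, 0]

Each entry (A^⊗2)_ij equals the minimum over all length-2 walks i = v_0 → v_1 → … → v_2 = j of Σ_t A[v_t][v_{t+1}]. For example, for (i, j) = (0, 2) we minimise over 3 possible intermediate vertex sequences; the minimum is 0, attained along the walk 0 → 1 → 2.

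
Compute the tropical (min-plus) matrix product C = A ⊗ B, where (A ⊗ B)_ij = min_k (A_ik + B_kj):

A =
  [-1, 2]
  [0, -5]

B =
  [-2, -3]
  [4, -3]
A ⊗ B =
  [-3, -4]
  [-2, -8]

Apply the min-plus product entry-by-entry:
  C[0][0] = min over k of (A[0][0] + B[0][0] = -1 + -2 = -3, A[0][1] + B[1][0] = 2 + 4 = 6) = -3 (attained at k = 0)
  C[0][1] = min over k of (A[0][0] + B[0][1] = -1 + -3 = -4, A[0][1] + B[1][1] = 2 + -3 = -1) = -4 (attained at k = 0)
  C[1][0] = min over k of (A[1][0] + B[0][0] = 0 + -2 = -2, A[1][1] + B[1][0] = -5 + 4 = -1) = -2 (attained at k = 0)
  C[1][1] = min over k of (A[1][0] + B[0][1] = 0 + -3 = -3, A[1][1] + B[1][1] = -5 + -3 = -8) = -8 (attained at k = 1)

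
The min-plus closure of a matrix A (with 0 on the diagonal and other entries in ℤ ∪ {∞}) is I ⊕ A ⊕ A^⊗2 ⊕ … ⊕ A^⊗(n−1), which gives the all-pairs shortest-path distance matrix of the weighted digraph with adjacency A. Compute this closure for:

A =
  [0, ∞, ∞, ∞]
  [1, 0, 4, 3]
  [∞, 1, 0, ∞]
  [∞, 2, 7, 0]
Closure =
  [0, ∞, ∞, ∞]
  [1, 0, 4, 3]
  [2, 1, 0, 4]
  [3, 2, 6, 0]

This is the Floyd-Warshall all-pairs shortest-path computation. For each intermediate vertex k = 0, 1, …, 3, update dist[i][j] ← min(dist[i][j], dist[i][k] + dist[k][j]). The final matrix gives, for each (i, j), the minimum total weight of any directed path from i to j (possibly empty when i = j).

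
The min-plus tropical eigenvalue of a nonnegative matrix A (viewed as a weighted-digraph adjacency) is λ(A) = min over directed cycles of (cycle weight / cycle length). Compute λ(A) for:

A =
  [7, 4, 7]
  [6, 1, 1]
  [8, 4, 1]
λ(A) = 1

Enumerate directed cycles and compute their means (weight / length). Sample:
  cycle 0 → 0: weight = 7, length = 1, mean = 7/1 ≈ 7.000
  cycle 1 → 1: weight = 1, length = 1, mean = 1/1 ≈ 1.000
  cycle 2 → 2: weight = 1, length = 1, mean = 1/1 ≈ 1.000
  cycle 0 → 1 → 0: weight = 10, length = 2, mean = 10/2 ≈ 5.000
  cycle 0 → 2 → 0: weight = 15, length = 2, mean = 15/2 ≈ 7.500
  cycle 1 → 0 → 1: weight = 10, length = 2, mean = 10/2 ≈ 5.000
Minimum mean = 1.000, attained e.g. along the cycle 1 → 1 with weight 1 and length 1. So λ(A) = 1/1 = 1.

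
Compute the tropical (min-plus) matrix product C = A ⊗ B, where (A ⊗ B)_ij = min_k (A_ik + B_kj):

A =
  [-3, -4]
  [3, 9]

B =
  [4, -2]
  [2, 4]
A ⊗ B =
  [-2, -5]
  [7, 1]

Apply the min-plus product entry-by-entry:
  C[0][0] = min over k of (A[0][0] + B[0][0] = -3 + 4 = 1, A[0][1] + B[1][0] = -4 + 2 = -2) = -2 (attained at k = 1)
  C[0][1] = min over k of (A[0][0] + B[0][1] = -3 + -2 = -5, A[0][1] + B[1][1] = -4 + 4 = 0) = -5 (attained at k = 0)
  C[1][0] = min over k of (A[1][0] + B[0][0] = 3 + 4 = 7, A[1][1] + B[1][0] = 9 + 2 = 11) = 7 (attained at k = 0)
  C[1][1] = min over k of (A[1][0] + B[0][1] = 3 + -2 = 1, A[1][1] + B[1][1] = 9 + 4 = 13) = 1 (attained at k = 0)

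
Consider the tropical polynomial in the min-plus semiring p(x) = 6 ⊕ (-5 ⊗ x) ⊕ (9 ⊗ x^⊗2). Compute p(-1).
p(-1) = -6

A tropical monomial a ⊗ x^⊗i evaluates to a + i · x. Evaluating each term at x = -1:
  Term 0 contributes 6 + 0 · -1 = 6
  Term 1 contributes -5 + 1 · -1 = -6
  Term 2 contributes 9 + 2 · -1 = 7
p(-1) = ⊕ of these = min[6, -6, 7] = -6.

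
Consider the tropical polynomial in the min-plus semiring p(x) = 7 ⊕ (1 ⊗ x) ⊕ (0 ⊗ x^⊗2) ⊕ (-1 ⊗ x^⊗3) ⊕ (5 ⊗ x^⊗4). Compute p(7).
p(7) = 7

A tropical monomial a ⊗ x^⊗i evaluates to a + i · x. Evaluating each term at x = 7:
  Term 0 contributes 7 + 0 · 7 = 7
  Term 1 contributes 1 + 1 · 7 = 8
  Term 2 contributes 0 + 2 · 7 = 14
  Term 3 contributes -1 + 3 · 7 = 20
  Term 4 contributes 5 + 4 · 7 = 33
p(7) = ⊕ of these = min[7, 8, 14, 20, 33] = 7.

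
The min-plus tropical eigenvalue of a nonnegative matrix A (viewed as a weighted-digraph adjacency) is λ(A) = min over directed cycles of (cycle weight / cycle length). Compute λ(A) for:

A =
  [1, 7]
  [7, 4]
λ(A) = 1

Enumerate directed cycles and compute their means (weight / length). Sample:
  cycle 0 → 0: weight = 1, length = 1, mean = 1/1 ≈ 1.000
  cycle 1 → 1: weight = 4, length = 1, mean = 4/1 ≈ 4.000
  cycle 0 → 1 → 0: weight = 14, length = 2, mean = 14/2 ≈ 7.000
  cycle 1 → 0 → 1: weight = 14, length = 2, mean = 14/2 ≈ 7.000
Minimum mean = 1.000, attained e.g. along the cycle 0 → 0 with weight 1 and length 1. So λ(A) = 1/1 = 1.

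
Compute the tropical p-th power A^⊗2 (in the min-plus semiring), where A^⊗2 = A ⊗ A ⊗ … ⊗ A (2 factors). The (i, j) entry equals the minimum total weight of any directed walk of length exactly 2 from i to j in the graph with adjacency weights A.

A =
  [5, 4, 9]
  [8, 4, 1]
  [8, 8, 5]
A^⊗2 =
  [10, 8, 5]
  [9, 8, 5]
  [13, 12, 9]

Each entry (A^⊗2)_ij equals the minimum over all length-2 walks i = v_0 → v_1 → … → v_2 = j of Σ_t A[v_t][v_{t+1}]. For example, for (i, j) = (0, 2) we minimise over 3 possible intermediate vertex sequences; the minimum is 5, attained along the walk 0 → 1 → 2.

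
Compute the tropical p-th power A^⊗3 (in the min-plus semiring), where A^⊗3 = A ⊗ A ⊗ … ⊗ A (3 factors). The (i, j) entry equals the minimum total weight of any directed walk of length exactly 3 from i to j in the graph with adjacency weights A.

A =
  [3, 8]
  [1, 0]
A^⊗3 =
  [9, 8]
  [1, 0]

Each entry (A^⊗3)_ij equals the minimum over all length-3 walks i = v_0 → v_1 → … → v_3 = j of Σ_t A[v_t][v_{t+1}]. For example, for (i, j) = (0, 1) we minimise over 4 possible intermediate vertex sequences; the minimum is 8, attained along the walk 0 → 1 → 1 → 1.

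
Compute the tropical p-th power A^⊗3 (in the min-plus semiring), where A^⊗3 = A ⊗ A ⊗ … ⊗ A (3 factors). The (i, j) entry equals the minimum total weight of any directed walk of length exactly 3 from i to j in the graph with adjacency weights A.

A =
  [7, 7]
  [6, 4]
A^⊗3 =
  [17, 15]
  [14, 12]

Each entry (A^⊗3)_ij equals the minimum over all length-3 walks i = v_0 → v_1 → … → v_3 = j of Σ_t A[v_t][v_{t+1}]. For example, for (i, j) = (0, 1) we minimise over 4 possible intermediate vertex sequences; the minimum is 15, attained along the walk 0 → 1 → 1 → 1.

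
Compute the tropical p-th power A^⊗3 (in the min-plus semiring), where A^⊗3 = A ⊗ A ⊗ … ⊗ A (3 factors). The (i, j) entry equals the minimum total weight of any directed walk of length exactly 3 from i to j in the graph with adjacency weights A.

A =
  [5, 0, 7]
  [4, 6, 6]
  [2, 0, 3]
A^⊗3 =
  [8, 4, 9]
  [8, 8, 10]
  [6, 4, 8]

Each entry (A^⊗3)_ij equals the minimum over all length-3 walks i = v_0 → v_1 → … → v_3 = j of Σ_t A[v_t][v_{t+1}]. For example, for (i, j) = (0, 2) we minimise over 9 possible intermediate vertex sequences; the minimum is 9, attained along the walk 0 → 1 → 2 → 2.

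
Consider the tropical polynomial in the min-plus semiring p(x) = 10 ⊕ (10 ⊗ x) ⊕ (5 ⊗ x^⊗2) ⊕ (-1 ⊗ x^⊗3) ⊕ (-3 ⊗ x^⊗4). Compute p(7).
p(7) = 10

A tropical monomial a ⊗ x^⊗i evaluates to a + i · x. Evaluating each term at x = 7:
  Term 0 contributes 10 + 0 · 7 = 10
  Term 1 contributes 10 + 1 · 7 = 17
  Term 2 contributes 5 + 2 · 7 = 19
  Term 3 contributes -1 + 3 · 7 = 20
  Term 4 contributes -3 + 4 · 7 = 25
p(7) = ⊕ of these = min[10, 17, 19, 20, 25] = 10.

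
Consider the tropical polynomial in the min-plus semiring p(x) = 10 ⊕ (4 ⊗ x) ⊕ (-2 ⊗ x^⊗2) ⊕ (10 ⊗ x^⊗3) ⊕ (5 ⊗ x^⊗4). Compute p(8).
p(8) = 10

A tropical monomial a ⊗ x^⊗i evaluates to a + i · x. Evaluating each term at x = 8:
  Term 0 contributes 10 + 0 · 8 = 10
  Term 1 contributes 4 + 1 · 8 = 12
  Term 2 contributes -2 + 2 · 8 = 14
  Term 3 contributes 10 + 3 · 8 = 34
  Term 4 contributes 5 + 4 · 8 = 37
p(8) = ⊕ of these = min[10, 12, 14, 34, 37] = 10.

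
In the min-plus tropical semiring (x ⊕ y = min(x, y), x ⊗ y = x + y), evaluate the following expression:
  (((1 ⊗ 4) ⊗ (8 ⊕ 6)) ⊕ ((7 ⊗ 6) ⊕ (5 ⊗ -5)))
(((1 ⊗ 4) ⊗ (8 ⊕ 6)) ⊕ ((7 ⊗ 6) ⊕ (5 ⊗ -5))) = 0

Expand innermost to outermost. Recall ⊕ takes the minimum of its arguments and ⊗ takes their sum. Working out the expression (((1 ⊗ 4) ⊗ (8 ⊕ 6)) ⊕ ((7 ⊗ 6) ⊕ (5 ⊗ -5))) gives 0.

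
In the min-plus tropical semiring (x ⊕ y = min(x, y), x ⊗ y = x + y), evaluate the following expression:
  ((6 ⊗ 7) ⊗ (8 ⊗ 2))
((6 ⊗ 7) ⊗ (8 ⊗ 2)) = 23

Expand innermost to outermost. Recall ⊕ takes the minimum of its arguments and ⊗ takes their sum. Working out the expression ((6 ⊗ 7) ⊗ (8 ⊗ 2)) gives 23.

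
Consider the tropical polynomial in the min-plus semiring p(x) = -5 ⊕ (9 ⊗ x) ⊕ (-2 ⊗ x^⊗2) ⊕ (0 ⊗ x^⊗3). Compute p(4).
p(4) = -5

A tropical monomial a ⊗ x^⊗i evaluates to a + i · x. Evaluating each term at x = 4:
  Term 0 contributes -5 + 0 · 4 = -5
  Term 1 contributes 9 + 1 · 4 = 13
  Term 2 contributes -2 + 2 · 4 = 6
  Term 3 contributes 0 + 3 · 4 = 12
p(4) = ⊕ of these = min[-5, 13, 6, 12] = -5.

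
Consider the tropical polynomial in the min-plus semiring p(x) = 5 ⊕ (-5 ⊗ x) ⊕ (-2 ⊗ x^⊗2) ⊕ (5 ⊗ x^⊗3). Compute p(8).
p(8) = 3

A tropical monomial a ⊗ x^⊗i evaluates to a + i · x. Evaluating each term at x = 8:
  Term 0 contributes 5 + 0 · 8 = 5
  Term 1 contributes -5 + 1 · 8 = 3
  Term 2 contributes -2 + 2 · 8 = 14
  Term 3 contributes 5 + 3 · 8 = 29
p(8) = ⊕ of these = min[5, 3, 14, 29] = 3.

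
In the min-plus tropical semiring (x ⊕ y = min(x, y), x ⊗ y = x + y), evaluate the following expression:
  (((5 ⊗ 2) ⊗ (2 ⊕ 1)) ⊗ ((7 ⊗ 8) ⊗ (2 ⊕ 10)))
(((5 ⊗ 2) ⊗ (2 ⊕ 1)) ⊗ ((7 ⊗ 8) ⊗ (2 ⊕ 10))) = 25

Expand innermost to outermost. Recall ⊕ takes the minimum of its arguments and ⊗ takes their sum. Working out the expression (((5 ⊗ 2) ⊗ (2 ⊕ 1)) ⊗ ((7 ⊗ 8) ⊗ (2 ⊕ 10))) gives 25.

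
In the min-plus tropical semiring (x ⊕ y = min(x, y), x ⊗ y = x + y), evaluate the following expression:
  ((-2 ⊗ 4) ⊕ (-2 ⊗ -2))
((-2 ⊗ 4) ⊕ (-2 ⊗ -2)) = -4

Expand innermost to outermost. Recall ⊕ takes the minimum of its arguments and ⊗ takes their sum. Working out the expression ((-2 ⊗ 4) ⊕ (-2 ⊗ -2)) gives -4.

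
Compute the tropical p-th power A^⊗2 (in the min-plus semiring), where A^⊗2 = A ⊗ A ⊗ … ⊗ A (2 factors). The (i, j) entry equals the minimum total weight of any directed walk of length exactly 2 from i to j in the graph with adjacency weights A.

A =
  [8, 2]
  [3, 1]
A^⊗2 =
  [5, 3]
  [4, 2]

Each entry (A^⊗2)_ij equals the minimum over all length-2 walks i = v_0 → v_1 → … → v_2 = j of Σ_t A[v_t][v_{t+1}]. For example, for (i, j) = (0, 1) we minimise over 2 possible intermediate vertex sequences; the minimum is 3, attained along the walk 0 → 1 → 1.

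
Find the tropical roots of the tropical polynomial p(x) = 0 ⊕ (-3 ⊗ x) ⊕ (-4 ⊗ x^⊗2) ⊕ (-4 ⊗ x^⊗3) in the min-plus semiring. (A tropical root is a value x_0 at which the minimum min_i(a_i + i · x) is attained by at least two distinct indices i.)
Roots: {0, 1, 3}

Each tropical root is a break point of the lower envelope of the lines y = a_i + i · x (there are 4 lines, with slopes 0, 1, ..., 3). Only the lines that attain the minimum somewhere contribute to roots; other lines are dominated. Here the surviving (envelope) indices are i = 3, i = 2, i = 1, i = 0.
Intersections between consecutive envelope lines give the roots: for adjacent envelope indices i < j the intersection is x = (a_i − a_j) / (j − i). Reading off the sorted break points: {0, 1, 3}.
Verification: at each break x_0, at least two indices attain the minimum of min_i(a_i + i · x_0).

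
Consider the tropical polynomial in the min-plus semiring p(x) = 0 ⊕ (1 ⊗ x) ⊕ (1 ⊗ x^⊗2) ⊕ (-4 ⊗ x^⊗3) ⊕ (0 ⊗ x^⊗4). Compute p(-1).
p(-1) = -7

A tropical monomial a ⊗ x^⊗i evaluates to a + i · x. Evaluating each term at x = -1:
  Term 0 contributes 0 + 0 · -1 = 0
  Term 1 contributes 1 + 1 · -1 = 0
  Term 2 contributes 1 + 2 · -1 = -1
  Term 3 contributes -4 + 3 · -1 = -7
  Term 4 contributes 0 + 4 · -1 = -4
p(-1) = ⊕ of these = min[0, 0, -1, -7, -4] = -7.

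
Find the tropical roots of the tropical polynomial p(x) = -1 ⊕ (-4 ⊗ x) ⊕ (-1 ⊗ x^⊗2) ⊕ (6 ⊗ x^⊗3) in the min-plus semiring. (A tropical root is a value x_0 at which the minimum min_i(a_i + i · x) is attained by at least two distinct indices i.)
Roots: {-7, -3, 3}

Each tropical root is a break point of the lower envelope of the lines y = a_i + i · x (there are 4 lines, with slopes 0, 1, ..., 3). Only the lines that attain the minimum somewhere contribute to roots; other lines are dominated. Here the surviving (envelope) indices are i = 3, i = 2, i = 1, i = 0.
Intersections between consecutive envelope lines give the roots: for adjacent envelope indices i < j the intersection is x = (a_i − a_j) / (j − i). Reading off the sorted break points: {-7, -3, 3}.
Verification: at each break x_0, at least two indices attain the minimum of min_i(a_i + i · x_0).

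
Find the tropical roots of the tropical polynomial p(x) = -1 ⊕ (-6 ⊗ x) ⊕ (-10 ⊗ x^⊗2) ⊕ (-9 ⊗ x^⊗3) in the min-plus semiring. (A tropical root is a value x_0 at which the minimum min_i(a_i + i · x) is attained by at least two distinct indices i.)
Roots: {-1, 4, 5}

Each tropical root is a break point of the lower envelope of the lines y = a_i + i · x (there are 4 lines, with slopes 0, 1, ..., 3). Only the lines that attain the minimum somewhere contribute to roots; other lines are dominated. Here the surviving (envelope) indices are i = 3, i = 2, i = 1, i = 0.
Intersections between consecutive envelope lines give the roots: for adjacent envelope indices i < j the intersection is x = (a_i − a_j) / (j − i). Reading off the sorted break points: {-1, 4, 5}.
Verification: at each break x_0, at least two indices attain the minimum of min_i(a_i + i · x_0).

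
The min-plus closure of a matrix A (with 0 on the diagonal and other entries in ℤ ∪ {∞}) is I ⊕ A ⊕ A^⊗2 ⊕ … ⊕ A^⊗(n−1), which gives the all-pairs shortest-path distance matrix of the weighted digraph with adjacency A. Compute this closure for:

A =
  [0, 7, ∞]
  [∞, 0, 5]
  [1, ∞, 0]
Closure =
  [0, 7, 12]
  [6, 0, 5]
  [1, 8, 0]

This is the Floyd-Warshall all-pairs shortest-path computation. For each intermediate vertex k = 0, 1, …, 2, update dist[i][j] ← min(dist[i][j], dist[i][k] + dist[k][j]). The final matrix gives, for each (i, j), the minimum total weight of any directed path from i to j (possibly empty when i = j).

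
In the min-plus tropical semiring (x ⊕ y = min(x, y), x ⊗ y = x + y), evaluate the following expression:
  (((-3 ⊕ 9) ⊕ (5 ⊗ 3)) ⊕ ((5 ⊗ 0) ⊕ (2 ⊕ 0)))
(((-3 ⊕ 9) ⊕ (5 ⊗ 3)) ⊕ ((5 ⊗ 0) ⊕ (2 ⊕ 0))) = -3

Expand innermost to outermost. Recall ⊕ takes the minimum of its arguments and ⊗ takes their sum. Working out the expression (((-3 ⊕ 9) ⊕ (5 ⊗ 3)) ⊕ ((5 ⊗ 0) ⊕ (2 ⊕ 0))) gives -3.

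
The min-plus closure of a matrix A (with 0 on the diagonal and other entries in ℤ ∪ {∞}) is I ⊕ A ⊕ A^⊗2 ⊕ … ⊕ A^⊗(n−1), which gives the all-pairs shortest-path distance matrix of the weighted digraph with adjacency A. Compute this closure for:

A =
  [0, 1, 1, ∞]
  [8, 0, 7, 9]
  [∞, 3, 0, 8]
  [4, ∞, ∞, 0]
Closure =
  [0, 1, 1, 9]
  [8, 0, 7, 9]
  [11, 3, 0, 8]
  [4, 5, 5, 0]

This is the Floyd-Warshall all-pairs shortest-path computation. For each intermediate vertex k = 0, 1, …, 3, update dist[i][j] ← min(dist[i][j], dist[i][k] + dist[k][j]). The final matrix gives, for each (i, j), the minimum total weight of any directed path from i to j (possibly empty when i = j).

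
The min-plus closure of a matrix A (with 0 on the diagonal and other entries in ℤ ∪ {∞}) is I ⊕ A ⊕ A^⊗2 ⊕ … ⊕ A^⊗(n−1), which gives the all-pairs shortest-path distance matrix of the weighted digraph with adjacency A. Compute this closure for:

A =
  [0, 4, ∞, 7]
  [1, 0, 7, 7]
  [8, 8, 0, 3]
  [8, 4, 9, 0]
Closure =
  [0, 4, 11, 7]
  [1, 0, 7, 7]
  [8, 7, 0, 3]
  [5, 4, 9, 0]

This is the Floyd-Warshall all-pairs shortest-path computation. For each intermediate vertex k = 0, 1, …, 3, update dist[i][j] ← min(dist[i][j], dist[i][k] + dist[k][j]). The final matrix gives, for each (i, j), the minimum total weight of any directed path from i to j (possibly empty when i = j).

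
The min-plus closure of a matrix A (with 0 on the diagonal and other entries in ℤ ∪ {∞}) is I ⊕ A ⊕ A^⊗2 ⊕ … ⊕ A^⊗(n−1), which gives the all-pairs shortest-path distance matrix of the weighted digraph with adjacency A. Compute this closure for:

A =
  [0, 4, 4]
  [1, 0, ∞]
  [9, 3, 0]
Closure =
  [0, 4, 4]
  [1, 0, 5]
  [4, 3, 0]

This is the Floyd-Warshall all-pairs shortest-path computation. For each intermediate vertex k = 0, 1, …, 2, update dist[i][j] ← min(dist[i][j], dist[i][k] + dist[k][j]). The final matrix gives, for each (i, j), the minimum total weight of any directed path from i to j (possibly empty when i = j).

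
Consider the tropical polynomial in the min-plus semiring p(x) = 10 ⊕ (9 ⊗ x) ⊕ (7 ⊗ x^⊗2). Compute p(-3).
p(-3) = 1

A tropical monomial a ⊗ x^⊗i evaluates to a + i · x. Evaluating each term at x = -3:
  Term 0 contributes 10 + 0 · -3 = 10
  Term 1 contributes 9 + 1 · -3 = 6
  Term 2 contributes 7 + 2 · -3 = 1
p(-3) = ⊕ of these = min[10, 6, 1] = 1.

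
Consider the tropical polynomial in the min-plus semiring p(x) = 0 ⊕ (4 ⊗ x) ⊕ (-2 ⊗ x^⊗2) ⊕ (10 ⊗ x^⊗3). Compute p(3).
p(3) = 0

A tropical monomial a ⊗ x^⊗i evaluates to a + i · x. Evaluating each term at x = 3:
  Term 0 contributes 0 + 0 · 3 = 0
  Term 1 contributes 4 + 1 · 3 = 7
  Term 2 contributes -2 + 2 · 3 = 4
  Term 3 contributes 10 + 3 · 3 = 19
p(3) = ⊕ of these = min[0, 7, 4, 19] = 0.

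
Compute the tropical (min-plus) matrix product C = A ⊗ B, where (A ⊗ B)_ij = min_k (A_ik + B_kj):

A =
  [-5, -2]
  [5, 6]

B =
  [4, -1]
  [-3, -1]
A ⊗ B =
  [-5, -6]
  [3, 4]

Apply the min-plus product entry-by-entry:
  C[0][0] = min over k of (A[0][0] + B[0][0] = -5 + 4 = -1, A[0][1] + B[1][0] = -2 + -3 = -5) = -5 (attained at k = 1)
  C[0][1] = min over k of (A[0][0] + B[0][1] = -5 + -1 = -6, A[0][1] + B[1][1] = -2 + -1 = -3) = -6 (attained at k = 0)
  C[1][0] = min over k of (A[1][0] + B[0][0] = 5 + 4 = 9, A[1][1] + B[1][0] = 6 + -3 = 3) = 3 (attained at k = 1)
  C[1][1] = min over k of (A[1][0] + B[0][1] = 5 + -1 = 4, A[1][1] + B[1][1] = 6 + -1 = 5) = 4 (attained at k = 0)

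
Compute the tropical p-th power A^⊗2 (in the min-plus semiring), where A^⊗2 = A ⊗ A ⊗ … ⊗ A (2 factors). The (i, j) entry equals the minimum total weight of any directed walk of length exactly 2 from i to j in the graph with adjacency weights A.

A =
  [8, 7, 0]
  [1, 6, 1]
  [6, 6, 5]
A^⊗2 =
  [6, 6, 5]
  [7, 7, 1]
  [7, 11, 6]

Each entry (A^⊗2)_ij equals the minimum over all length-2 walks i = v_0 → v_1 → … → v_2 = j of Σ_t A[v_t][v_{t+1}]. For example, for (i, j) = (0, 2) we minimise over 3 possible intermediate vertex sequences; the minimum is 5, attained along the walk 0 → 2 → 2.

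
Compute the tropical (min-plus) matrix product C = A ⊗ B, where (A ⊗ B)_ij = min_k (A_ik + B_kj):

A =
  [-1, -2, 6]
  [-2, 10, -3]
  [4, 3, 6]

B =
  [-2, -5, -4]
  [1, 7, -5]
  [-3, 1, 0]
A ⊗ B =
  [-3, -6, -7]
  [-6, -7, -6]
  [2, -1, -2]

Apply the min-plus product entry-by-entry:
  C[0][0] = min over k of (A[0][0] + B[0][0] = -1 + -2 = -3, A[0][1] + B[1][0] = -2 + 1 = -1, A[0][2] + B[2][0] = 6 + -3 = 3) = -3 (attained at k = 0)
  C[0][1] = min over k of (A[0][0] + B[0][1] = -1 + -5 = -6, A[0][1] + B[1][1] = -2 + 7 = 5, A[0][2] + B[2][1] = 6 + 1 = 7) = -6 (attained at k = 0)
  C[0][2] = min over k of (A[0][0] + B[0][2] = -1 + -4 = -5, A[0][1] + B[1][2] = -2 + -5 = -7, A[0][2] + B[2][2] = 6 + 0 = 6) = -7 (attained at k = 1)
  C[1][0] = min over k of (A[1][0] + B[0][0] = -2 + -2 = -4, A[1][1] + B[1][0] = 10 + 1 = 11, A[1][2] + B[2][0] = -3 + -3 = -6) = -6 (attained at k = 2)
  C[1][1] = min over k of (A[1][0] + B[0][1] = -2 + -5 = -7, A[1][1] + B[1][1] = 10 + 7 = 17, A[1][2] + B[2][1] = -3 + 1 = -2) = -7 (attained at k = 0)
  C[1][2] = min over k of (A[1][0] + B[0][2] = -2 + -4 = -6, A[1][1] + B[1][2] = 10 + -5 = 5, A[1][2] + B[2][2] = -3 + 0 = -3) = -6 (attained at k = 0)
  C[2][0] = min over k of (A[2][0] + B[0][0] = 4 + -2 = 2, A[2][1] + B[1][0] = 3 + 1 = 4, A[2][2] + B[2][0] = 6 + -3 = 3) = 2 (attained at k = 0)
  C[2][1] = min over k of (A[2][0] + B[0][1] = 4 + -5 = -1, A[2][1] + B[1][1] = 3 + 7 = 10, A[2][2] + B[2][1] = 6 + 1 = 7) = -1 (attained at k = 0)
  C[2][2] = min over k of (A[2][0] + B[0][2] = 4 + -4 = 0, A[2][1] + B[1][2] = 3 + -5 = -2, A[2][2] + B[2][2] = 6 + 0 = 6) = -2 (attained at k = 1)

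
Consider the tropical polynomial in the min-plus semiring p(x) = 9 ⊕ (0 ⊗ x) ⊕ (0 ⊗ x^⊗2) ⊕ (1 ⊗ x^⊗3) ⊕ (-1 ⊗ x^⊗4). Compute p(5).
p(5) = 5

A tropical monomial a ⊗ x^⊗i evaluates to a + i · x. Evaluating each term at x = 5:
  Term 0 contributes 9 + 0 · 5 = 9
  Term 1 contributes 0 + 1 · 5 = 5
  Term 2 contributes 0 + 2 · 5 = 10
  Term 3 contributes 1 + 3 · 5 = 16
  Term 4 contributes -1 + 4 · 5 = 19
p(5) = ⊕ of these = min[9, 5, 10, 16, 19] = 5.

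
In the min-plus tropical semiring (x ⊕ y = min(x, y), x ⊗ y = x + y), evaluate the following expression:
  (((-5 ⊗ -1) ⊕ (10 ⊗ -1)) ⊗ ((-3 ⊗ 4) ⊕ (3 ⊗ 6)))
(((-5 ⊗ -1) ⊕ (10 ⊗ -1)) ⊗ ((-3 ⊗ 4) ⊕ (3 ⊗ 6))) = -5

Expand innermost to outermost. Recall ⊕ takes the minimum of its arguments and ⊗ takes their sum. Working out the expression (((-5 ⊗ -1) ⊕ (10 ⊗ -1)) ⊗ ((-3 ⊗ 4) ⊕ (3 ⊗ 6))) gives -5.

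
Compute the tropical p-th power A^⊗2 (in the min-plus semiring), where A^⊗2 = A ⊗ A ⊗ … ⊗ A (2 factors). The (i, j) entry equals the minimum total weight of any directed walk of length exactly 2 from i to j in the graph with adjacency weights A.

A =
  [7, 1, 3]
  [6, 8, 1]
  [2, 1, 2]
A^⊗2 =
  [5, 4, 2]
  [3, 2, 3]
  [4, 3, 2]

Each entry (A^⊗2)_ij equals the minimum over all length-2 walks i = v_0 → v_1 → … → v_2 = j of Σ_t A[v_t][v_{t+1}]. For example, for (i, j) = (0, 2) we minimise over 3 possible intermediate vertex sequences; the minimum is 2, attained along the walk 0 → 1 → 2.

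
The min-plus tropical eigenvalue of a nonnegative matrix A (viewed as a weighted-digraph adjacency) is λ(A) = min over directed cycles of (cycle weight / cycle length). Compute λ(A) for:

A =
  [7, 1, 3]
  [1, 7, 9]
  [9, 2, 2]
λ(A) = 1

Enumerate directed cycles and compute their means (weight / length). Sample:
  cycle 0 → 0: weight = 7, length = 1, mean = 7/1 ≈ 7.000
  cycle 1 → 1: weight = 7, length = 1, mean = 7/1 ≈ 7.000
  cycle 2 → 2: weight = 2, length = 1, mean = 2/1 ≈ 2.000
  cycle 0 → 1 → 0: weight = 2, length = 2, mean = 2/2 ≈ 1.000
  cycle 0 → 2 → 0: weight = 12, length = 2, mean = 12/2 ≈ 6.000
  cycle 1 → 0 → 1: weight = 2, length = 2, mean = 2/2 ≈ 1.000
Minimum mean = 1.000, attained e.g. along the cycle 0 → 1 → 0 with weight 2 and length 2. So λ(A) = 2/2 = 1.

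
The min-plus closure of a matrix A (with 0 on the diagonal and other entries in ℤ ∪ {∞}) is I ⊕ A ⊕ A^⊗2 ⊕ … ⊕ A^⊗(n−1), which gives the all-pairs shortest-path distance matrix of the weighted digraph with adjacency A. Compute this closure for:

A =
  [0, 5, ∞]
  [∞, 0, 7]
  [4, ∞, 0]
Closure =
  [0, 5, 12]
  [11, 0, 7]
  [4, 9, 0]

This is the Floyd-Warshall all-pairs shortest-path computation. For each intermediate vertex k = 0, 1, …, 2, update dist[i][j] ← min(dist[i][j], dist[i][k] + dist[k][j]). The final matrix gives, for each (i, j), the minimum total weight of any directed path from i to j (possibly empty when i = j).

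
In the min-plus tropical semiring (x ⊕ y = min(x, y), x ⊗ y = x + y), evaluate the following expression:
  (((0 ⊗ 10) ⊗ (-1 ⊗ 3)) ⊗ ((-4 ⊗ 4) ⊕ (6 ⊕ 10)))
(((0 ⊗ 10) ⊗ (-1 ⊗ 3)) ⊗ ((-4 ⊗ 4) ⊕ (6 ⊕ 10))) = 12

Expand innermost to outermost. Recall ⊕ takes the minimum of its arguments and ⊗ takes their sum. Working out the expression (((0 ⊗ 10) ⊗ (-1 ⊗ 3)) ⊗ ((-4 ⊗ 4) ⊕ (6 ⊕ 10))) gives 12.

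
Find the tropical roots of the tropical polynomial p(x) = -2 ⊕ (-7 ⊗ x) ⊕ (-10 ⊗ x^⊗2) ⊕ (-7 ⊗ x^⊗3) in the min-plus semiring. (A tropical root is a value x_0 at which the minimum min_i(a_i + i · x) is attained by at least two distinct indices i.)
Roots: {-3, 3, 5}

Each tropical root is a break point of the lower envelope of the lines y = a_i + i · x (there are 4 lines, with slopes 0, 1, ..., 3). Only the lines that attain the minimum somewhere contribute to roots; other lines are dominated. Here the surviving (envelope) indices are i = 3, i = 2, i = 1, i = 0.
Intersections between consecutive envelope lines give the roots: for adjacent envelope indices i < j the intersection is x = (a_i − a_j) / (j − i). Reading off the sorted break points: {-3, 3, 5}.
Verification: at each break x_0, at least two indices attain the minimum of min_i(a_i + i · x_0).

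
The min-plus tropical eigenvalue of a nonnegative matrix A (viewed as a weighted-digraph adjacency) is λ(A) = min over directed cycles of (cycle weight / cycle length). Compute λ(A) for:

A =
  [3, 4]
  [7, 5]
λ(A) = 3

Enumerate directed cycles and compute their means (weight / length). Sample:
  cycle 0 → 0: weight = 3, length = 1, mean = 3/1 ≈ 3.000
  cycle 1 → 1: weight = 5, length = 1, mean = 5/1 ≈ 5.000
  cycle 0 → 1 → 0: weight = 11, length = 2, mean = 11/2 ≈ 5.500
  cycle 1 → 0 → 1: weight = 11, length = 2, mean = 11/2 ≈ 5.500
Minimum mean = 3.000, attained e.g. along the cycle 0 → 0 with weight 3 and length 1. So λ(A) = 3/1 = 3.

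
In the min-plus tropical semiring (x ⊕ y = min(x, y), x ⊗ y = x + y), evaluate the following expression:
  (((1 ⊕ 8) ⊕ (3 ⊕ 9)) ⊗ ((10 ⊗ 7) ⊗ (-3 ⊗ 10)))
(((1 ⊕ 8) ⊕ (3 ⊕ 9)) ⊗ ((10 ⊗ 7) ⊗ (-3 ⊗ 10))) = 25

Expand innermost to outermost. Recall ⊕ takes the minimum of its arguments and ⊗ takes their sum. Working out the expression (((1 ⊕ 8) ⊕ (3 ⊕ 9)) ⊗ ((10 ⊗ 7) ⊗ (-3 ⊗ 10))) gives 25.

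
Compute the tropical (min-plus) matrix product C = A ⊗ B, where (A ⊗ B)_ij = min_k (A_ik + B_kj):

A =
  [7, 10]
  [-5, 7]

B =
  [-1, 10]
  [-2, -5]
A ⊗ B =
  [6, 5]
  [-6, 2]

Apply the min-plus product entry-by-entry:
  C[0][0] = min over k of (A[0][0] + B[0][0] = 7 + -1 = 6, A[0][1] + B[1][0] = 10 + -2 = 8) = 6 (attained at k = 0)
  C[0][1] = min over k of (A[0][0] + B[0][1] = 7 + 10 = 17, A[0][1] + B[1][1] = 10 + -5 = 5) = 5 (attained at k = 1)
  C[1][0] = min over k of (A[1][0] + B[0][0] = -5 + -1 = -6, A[1][1] + B[1][0] = 7 + -2 = 5) = -6 (attained at k = 0)
  C[1][1] = min over k of (A[1][0] + B[0][1] = -5 + 10 = 5, A[1][1] + B[1][1] = 7 + -5 = 2) = 2 (attained at k = 1)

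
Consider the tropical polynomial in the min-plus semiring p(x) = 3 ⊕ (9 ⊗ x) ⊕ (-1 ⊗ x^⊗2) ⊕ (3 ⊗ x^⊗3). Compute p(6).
p(6) = 3

A tropical monomial a ⊗ x^⊗i evaluates to a + i · x. Evaluating each term at x = 6:
  Term 0 contributes 3 + 0 · 6 = 3
  Term 1 contributes 9 + 1 · 6 = 15
  Term 2 contributes -1 + 2 · 6 = 11
  Term 3 contributes 3 + 3 · 6 = 21
p(6) = ⊕ of these = min[3, 15, 11, 21] = 3.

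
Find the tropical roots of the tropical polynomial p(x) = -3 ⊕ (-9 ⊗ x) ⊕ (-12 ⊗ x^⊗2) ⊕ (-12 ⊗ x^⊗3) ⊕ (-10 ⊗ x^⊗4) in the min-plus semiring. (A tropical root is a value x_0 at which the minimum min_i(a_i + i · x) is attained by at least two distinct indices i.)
Roots: {-2, 0, 3, 6}

Each tropical root is a break point of the lower envelope of the lines y = a_i + i · x (there are 5 lines, with slopes 0, 1, ..., 4). Only the lines that attain the minimum somewhere contribute to roots; other lines are dominated. Here the surviving (envelope) indices are i = 4, i = 3, i = 2, i = 1, i = 0.
Intersections between consecutive envelope lines give the roots: for adjacent envelope indices i < j the intersection is x = (a_i − a_j) / (j − i). Reading off the sorted break points: {-2, 0, 3, 6}.
Verification: at each break x_0, at least two indices attain the minimum of min_i(a_i + i · x_0).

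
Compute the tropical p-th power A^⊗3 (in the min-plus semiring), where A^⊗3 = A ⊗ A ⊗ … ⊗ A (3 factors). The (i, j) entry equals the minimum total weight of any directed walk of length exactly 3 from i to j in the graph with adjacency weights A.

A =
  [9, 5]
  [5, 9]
A^⊗3 =
  [19, 15]
  [15, 19]

Each entry (A^⊗3)_ij equals the minimum over all length-3 walks i = v_0 → v_1 → … → v_3 = j of Σ_t A[v_t][v_{t+1}]. For example, for (i, j) = (0, 1) we minimise over 4 possible intermediate vertex sequences; the minimum is 15, attained along the walk 0 → 1 → 0 → 1.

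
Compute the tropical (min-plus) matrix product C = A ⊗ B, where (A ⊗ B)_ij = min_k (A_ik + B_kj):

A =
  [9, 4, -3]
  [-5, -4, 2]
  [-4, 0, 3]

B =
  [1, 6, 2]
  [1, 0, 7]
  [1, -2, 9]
A ⊗ B =
  [-2, -5, 6]
  [-4, -4, -3]
  [-3, 0, -2]

Apply the min-plus product entry-by-entry:
  C[0][0] = min over k of (A[0][0] + B[0][0] = 9 + 1 = 10, A[0][1] + B[1][0] = 4 + 1 = 5, A[0][2] + B[2][0] = -3 + 1 = -2) = -2 (attained at k = 2)
  C[0][1] = min over k of (A[0][0] + B[0][1] = 9 + 6 = 15, A[0][1] + B[1][1] = 4 + 0 = 4, A[0][2] + B[2][1] = -3 + -2 = -5) = -5 (attained at k = 2)
  C[0][2] = min over k of (A[0][0] + B[0][2] = 9 + 2 = 11, A[0][1] + B[1][2] = 4 + 7 = 11, A[0][2] + B[2][2] = -3 + 9 = 6) = 6 (attained at k = 2)
  C[1][0] = min over k of (A[1][0] + B[0][0] = -5 + 1 = -4, A[1][1] + B[1][0] = -4 + 1 = -3, A[1][2] + B[2][0] = 2 + 1 = 3) = -4 (attained at k = 0)
  C[1][1] = min over k of (A[1][0] + B[0][1] = -5 + 6 = 1, A[1][1] + B[1][1] = -4 + 0 = -4, A[1][2] + B[2][1] = 2 + -2 = 0) = -4 (attained at k = 1)
  C[1][2] = min over k of (A[1][0] + B[0][2] = -5 + 2 = -3, A[1][1] + B[1][2] = -4 + 7 = 3, A[1][2] + B[2][2] = 2 + 9 = 11) = -3 (attained at k = 0)
  C[2][0] = min over k of (A[2][0] + B[0][0] = -4 + 1 = -3, A[2][1] + B[1][0] = 0 + 1 = 1, A[2][2] + B[2][0] = 3 + 1 = 4) = -3 (attained at k = 0)
  C[2][1] = min over k of (A[2][0] + B[0][1] = -4 + 6 = 2, A[2][1] + B[1][1] = 0 + 0 = 0, A[2][2] + B[2][1] = 3 + -2 = 1) = 0 (attained at k = 1)
  C[2][2] = min over k of (A[2][0] + B[0][2] = -4 + 2 = -2, A[2][1] + B[1][2] = 0 + 7 = 7, A[2][2] + B[2][2] = 3 + 9 = 12) = -2 (attained at k = 0)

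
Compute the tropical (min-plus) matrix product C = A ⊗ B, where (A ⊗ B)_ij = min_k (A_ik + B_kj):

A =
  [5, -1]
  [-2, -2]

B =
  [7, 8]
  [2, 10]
A ⊗ B =
  [1, 9]
  [0, 6]

Apply the min-plus product entry-by-entry:
  C[0][0] = min over k of (A[0][0] + B[0][0] = 5 + 7 = 12, A[0][1] + B[1][0] = -1 + 2 = 1) = 1 (attained at k = 1)
  C[0][1] = min over k of (A[0][0] + B[0][1] = 5 + 8 = 13, A[0][1] + B[1][1] = -1 + 10 = 9) = 9 (attained at k = 1)
  C[1][0] = min over k of (A[1][0] + B[0][0] = -2 + 7 = 5, A[1][1] + B[1][0] = -2 + 2 = 0) = 0 (attained at k = 1)
  C[1][1] = min over k of (A[1][0] + B[0][1] = -2 + 8 = 6, A[1][1] + B[1][1] = -2 + 10 = 8) = 6 (attained at k = 0)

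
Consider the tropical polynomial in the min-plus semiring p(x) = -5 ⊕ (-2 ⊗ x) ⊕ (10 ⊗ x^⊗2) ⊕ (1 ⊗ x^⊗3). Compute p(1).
p(1) = -5

A tropical monomial a ⊗ x^⊗i evaluates to a + i · x. Evaluating each term at x = 1:
  Term 0 contributes -5 + 0 · 1 = -5
  Term 1 contributes -2 + 1 · 1 = -1
  Term 2 contributes 10 + 2 · 1 = 12
  Term 3 contributes 1 + 3 · 1 = 4
p(1) = ⊕ of these = min[-5, -1, 12, 4] = -5.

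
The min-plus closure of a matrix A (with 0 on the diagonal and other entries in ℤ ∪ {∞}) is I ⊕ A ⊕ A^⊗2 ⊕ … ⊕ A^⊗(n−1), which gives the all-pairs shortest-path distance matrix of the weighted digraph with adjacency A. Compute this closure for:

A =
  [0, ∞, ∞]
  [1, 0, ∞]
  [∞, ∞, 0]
Closure =
  [0, ∞, ∞]
  [1, 0, ∞]
  [∞, ∞, 0]

This is the Floyd-Warshall all-pairs shortest-path computation. For each intermediate vertex k = 0, 1, …, 2, update dist[i][j] ← min(dist[i][j], dist[i][k] + dist[k][j]). The final matrix gives, for each (i, j), the minimum total weight of any directed path from i to j (possibly empty when i = j).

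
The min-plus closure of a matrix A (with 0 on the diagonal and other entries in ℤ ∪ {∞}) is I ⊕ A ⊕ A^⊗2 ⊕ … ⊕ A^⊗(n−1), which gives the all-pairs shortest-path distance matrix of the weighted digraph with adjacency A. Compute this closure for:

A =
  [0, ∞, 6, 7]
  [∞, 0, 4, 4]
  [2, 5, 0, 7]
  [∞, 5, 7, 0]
Closure =
  [0, 11, 6, 7]
  [6, 0, 4, 4]
  [2, 5, 0, 7]
  [9, 5, 7, 0]

This is the Floyd-Warshall all-pairs shortest-path computation. For each intermediate vertex k = 0, 1, …, 3, update dist[i][j] ← min(dist[i][j], dist[i][k] + dist[k][j]). The final matrix gives, for each (i, j), the minimum total weight of any directed path from i to j (possibly empty when i = j).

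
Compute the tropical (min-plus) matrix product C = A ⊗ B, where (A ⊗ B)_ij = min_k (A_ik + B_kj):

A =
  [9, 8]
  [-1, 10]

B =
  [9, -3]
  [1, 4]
A ⊗ B =
  [9, 6]
  [8, -4]

Apply the min-plus product entry-by-entry:
  C[0][0] = min over k of (A[0][0] + B[0][0] = 9 + 9 = 18, A[0][1] + B[1][0] = 8 + 1 = 9) = 9 (attained at k = 1)
  C[0][1] = min over k of (A[0][0] + B[0][1] = 9 + -3 = 6, A[0][1] + B[1][1] = 8 + 4 = 12) = 6 (attained at k = 0)
  C[1][0] = min over k of (A[1][0] + B[0][0] = -1 + 9 = 8, A[1][1] + B[1][0] = 10 + 1 = 11) = 8 (attained at k = 0)
  C[1][1] = min over k of (A[1][0] + B[0][1] = -1 + -3 = -4, A[1][1] + B[1][1] = 10 + 4 = 14) = -4 (attained at k = 0)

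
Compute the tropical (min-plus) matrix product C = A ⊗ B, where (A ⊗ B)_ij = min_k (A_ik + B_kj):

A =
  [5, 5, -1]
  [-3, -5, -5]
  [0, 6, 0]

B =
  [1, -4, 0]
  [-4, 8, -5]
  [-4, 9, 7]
A ⊗ B =
  [-5, 1, 0]
  [-9, -7, -10]
  [-4, -4, 0]

Apply the min-plus product entry-by-entry:
  C[0][0] = min over k of (A[0][0] + B[0][0] = 5 + 1 = 6, A[0][1] + B[1][0] = 5 + -4 = 1, A[0][2] + B[2][0] = -1 + -4 = -5) = -5 (attained at k = 2)
  C[0][1] = min over k of (A[0][0] + B[0][1] = 5 + -4 = 1, A[0][1] + B[1][1] = 5 + 8 = 13, A[0][2] + B[2][1] = -1 + 9 = 8) = 1 (attained at k = 0)
  C[0][2] = min over k of (A[0][0] + B[0][2] = 5 + 0 = 5, A[0][1] + B[1][2] = 5 + -5 = 0, A[0][2] + B[2][2] = -1 + 7 = 6) = 0 (attained at k = 1)
  C[1][0] = min over k of (A[1][0] + B[0][0] = -3 + 1 = -2, A[1][1] + B[1][0] = -5 + -4 = -9, A[1][2] + B[2][0] = -5 + -4 = -9) = -9 (attained at k = 1)
  C[1][1] = min over k of (A[1][0] + B[0][1] = -3 + -4 = -7, A[1][1] + B[1][1] = -5 + 8 = 3, A[1][2] + B[2][1] = -5 + 9 = 4) = -7 (attained at k = 0)
  C[1][2] = min over k of (A[1][0] + B[0][2] = -3 + 0 = -3, A[1][1] + B[1][2] = -5 + -5 = -10, A[1][2] + B[2][2] = -5 + 7 = 2) = -10 (attained at k = 1)
  C[2][0] = min over k of (A[2][0] + B[0][0] = 0 + 1 = 1, A[2][1] + B[1][0] = 6 + -4 = 2, A[2][2] + B[2][0] = 0 + -4 = -4) = -4 (attained at k = 2)
  C[2][1] = min over k of (A[2][0] + B[0][1] = 0 + -4 = -4, A[2][1] + B[1][1] = 6 + 8 = 14, A[2][2] + B[2][1] = 0 + 9 = 9) = -4 (attained at k = 0)
  C[2][2] = min over k of (A[2][0] + B[0][2] = 0 + 0 = 0, A[2][1] + B[1][2] = 6 + -5 = 1, A[2][2] + B[2][2] = 0 + 7 = 7) = 0 (attained at k = 0)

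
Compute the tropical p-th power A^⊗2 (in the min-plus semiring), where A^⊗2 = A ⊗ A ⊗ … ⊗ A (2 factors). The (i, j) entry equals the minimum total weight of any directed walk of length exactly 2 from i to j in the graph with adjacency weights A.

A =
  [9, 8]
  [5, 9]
A^⊗2 =
  [13, 17]
  [14, 13]

Each entry (A^⊗2)_ij equals the minimum over all length-2 walks i = v_0 → v_1 → … → v_2 = j of Σ_t A[v_t][v_{t+1}]. For example, for (i, j) = (0, 1) we minimise over 2 possible intermediate vertex sequences; the minimum is 17, attained along the walk 0 → 0 → 1.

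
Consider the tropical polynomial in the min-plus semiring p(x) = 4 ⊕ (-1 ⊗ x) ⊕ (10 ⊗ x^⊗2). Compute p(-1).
p(-1) = -2

A tropical monomial a ⊗ x^⊗i evaluates to a + i · x. Evaluating each term at x = -1:
  Term 0 contributes 4 + 0 · -1 = 4
  Term 1 contributes -1 + 1 · -1 = -2
  Term 2 contributes 10 + 2 · -1 = 8
p(-1) = ⊕ of these = min[4, -2, 8] = -2.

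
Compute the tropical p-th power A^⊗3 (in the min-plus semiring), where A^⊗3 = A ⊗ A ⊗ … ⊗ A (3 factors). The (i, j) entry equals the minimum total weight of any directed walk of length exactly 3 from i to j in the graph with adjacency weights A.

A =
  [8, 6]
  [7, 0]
A^⊗3 =
  [13, 6]
  [7, 0]

Each entry (A^⊗3)_ij equals the minimum over all length-3 walks i = v_0 → v_1 → … → v_3 = j of Σ_t A[v_t][v_{t+1}]. For example, for (i, j) = (0, 1) we minimise over 4 possible intermediate vertex sequences; the minimum is 6, attained along the walk 0 → 1 → 1 → 1.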